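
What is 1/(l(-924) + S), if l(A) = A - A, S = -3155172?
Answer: -1/3155172 ≈ -3.1694e-7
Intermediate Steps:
l(A) = 0
1/(l(-924) + S) = 1/(0 - 3155172) = 1/(-3155172) = -1/3155172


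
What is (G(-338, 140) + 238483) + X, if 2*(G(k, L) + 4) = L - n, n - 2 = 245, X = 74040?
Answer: 624931/2 ≈ 3.1247e+5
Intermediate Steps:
n = 247 (n = 2 + 245 = 247)
G(k, L) = -255/2 + L/2 (G(k, L) = -4 + (L - 1*247)/2 = -4 + (L - 247)/2 = -4 + (-247 + L)/2 = -4 + (-247/2 + L/2) = -255/2 + L/2)
(G(-338, 140) + 238483) + X = ((-255/2 + (½)*140) + 238483) + 74040 = ((-255/2 + 70) + 238483) + 74040 = (-115/2 + 238483) + 74040 = 476851/2 + 74040 = 624931/2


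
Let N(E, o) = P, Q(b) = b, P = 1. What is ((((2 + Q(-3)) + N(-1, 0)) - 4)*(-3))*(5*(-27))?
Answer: -1620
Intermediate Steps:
N(E, o) = 1
((((2 + Q(-3)) + N(-1, 0)) - 4)*(-3))*(5*(-27)) = ((((2 - 3) + 1) - 4)*(-3))*(5*(-27)) = (((-1 + 1) - 4)*(-3))*(-135) = ((0 - 4)*(-3))*(-135) = -4*(-3)*(-135) = 12*(-135) = -1620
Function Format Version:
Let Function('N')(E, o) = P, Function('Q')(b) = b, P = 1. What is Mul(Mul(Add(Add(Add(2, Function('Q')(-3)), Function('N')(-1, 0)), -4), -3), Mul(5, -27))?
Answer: -1620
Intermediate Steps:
Function('N')(E, o) = 1
Mul(Mul(Add(Add(Add(2, Function('Q')(-3)), Function('N')(-1, 0)), -4), -3), Mul(5, -27)) = Mul(Mul(Add(Add(Add(2, -3), 1), -4), -3), Mul(5, -27)) = Mul(Mul(Add(Add(-1, 1), -4), -3), -135) = Mul(Mul(Add(0, -4), -3), -135) = Mul(Mul(-4, -3), -135) = Mul(12, -135) = -1620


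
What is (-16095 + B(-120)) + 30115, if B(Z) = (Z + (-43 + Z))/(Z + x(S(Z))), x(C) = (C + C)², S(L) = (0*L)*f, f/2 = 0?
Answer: 1682683/120 ≈ 14022.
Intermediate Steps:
f = 0 (f = 2*0 = 0)
S(L) = 0 (S(L) = (0*L)*0 = 0*0 = 0)
x(C) = 4*C² (x(C) = (2*C)² = 4*C²)
B(Z) = (-43 + 2*Z)/Z (B(Z) = (Z + (-43 + Z))/(Z + 4*0²) = (-43 + 2*Z)/(Z + 4*0) = (-43 + 2*Z)/(Z + 0) = (-43 + 2*Z)/Z)
(-16095 + B(-120)) + 30115 = (-16095 + (2 - 43/(-120))) + 30115 = (-16095 + (2 - 43*(-1/120))) + 30115 = (-16095 + (2 + 43/120)) + 30115 = (-16095 + 283/120) + 30115 = -1931117/120 + 30115 = 1682683/120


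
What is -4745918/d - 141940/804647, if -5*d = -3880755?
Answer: -3928955553886/624527573697 ≈ -6.2911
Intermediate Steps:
d = 776151 (d = -1/5*(-3880755) = 776151)
-4745918/d - 141940/804647 = -4745918/776151 - 141940/804647 = -3928955553886/624527573697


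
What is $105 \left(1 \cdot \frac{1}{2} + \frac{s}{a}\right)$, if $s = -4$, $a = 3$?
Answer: $- \frac{175}{2} \approx -87.5$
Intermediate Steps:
$105 \left(1 \cdot \frac{1}{2} + \frac{s}{a}\right) = 105 \left(1 \cdot \frac{1}{2} - \frac{4}{3}\right) = 105 \left(\frac{1}{2} - \frac{4}{3}\right) = 105 \left(- \frac{5}{6}\right) = - \frac{175}{2}$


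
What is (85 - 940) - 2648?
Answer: -3503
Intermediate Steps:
(85 - 940) - 2648 = -855 - 2648 = -3503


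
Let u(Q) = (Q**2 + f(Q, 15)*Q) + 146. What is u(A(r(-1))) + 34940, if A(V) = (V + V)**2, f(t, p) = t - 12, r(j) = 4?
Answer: 42510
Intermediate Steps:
f(t, p) = -12 + t
A(V) = 4*V**2 (A(V) = (2*V)**2 = 4*V**2)
u(Q) = 146 + Q**2 + Q*(-12 + Q) (u(Q) = (Q**2 + (-12 + Q)*Q) + 146 = (Q**2 + Q*(-12 + Q)) + 146 = 146 + Q**2 + Q*(-12 + Q))
u(A(r(-1))) + 34940 = (146 + (4*4**2)**2 + (4*4**2)*(-12 + 4*4**2)) + 34940 = (146 + (4*16)**2 + (4*16)*(-12 + 4*16)) + 34940 = (146 + 64**2 + 64*(-12 + 64)) + 34940 = (146 + 4096 + 64*52) + 34940 = (146 + 4096 + 3328) + 34940 = 7570 + 34940 = 42510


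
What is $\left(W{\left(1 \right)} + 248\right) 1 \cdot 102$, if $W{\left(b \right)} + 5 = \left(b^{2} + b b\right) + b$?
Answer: $25092$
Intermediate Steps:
$W{\left(b \right)} = -5 + b + 2 b^{2}$ ($W{\left(b \right)} = -5 + \left(\left(b^{2} + b b\right) + b\right) = -5 + \left(\left(b^{2} + b^{2}\right) + b\right) = -5 + \left(2 b^{2} + b\right) = -5 + \left(b + 2 b^{2}\right) = -5 + b + 2 b^{2}$)
$\left(W{\left(1 \right)} + 248\right) 1 \cdot 102 = \left(\left(-5 + 1 + 2 \cdot 1^{2}\right) + 248\right) 1 \cdot 102 = \left(\left(-5 + 1 + 2 \cdot 1\right) + 248\right) 102 = \left(\left(-5 + 1 + 2\right) + 248\right) 102 = \left(-2 + 248\right) 102 = 246 \cdot 102 = 25092$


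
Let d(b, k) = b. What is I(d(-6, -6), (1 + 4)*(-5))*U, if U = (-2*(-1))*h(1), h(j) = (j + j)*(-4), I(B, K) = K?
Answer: 400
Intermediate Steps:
h(j) = -8*j (h(j) = (2*j)*(-4) = -8*j)
U = -16 (U = (-2*(-1))*(-8*1) = 2*(-8) = -16)
I(d(-6, -6), (1 + 4)*(-5))*U = ((1 + 4)*(-5))*(-16) = (5*(-5))*(-16) = -25*(-16) = 400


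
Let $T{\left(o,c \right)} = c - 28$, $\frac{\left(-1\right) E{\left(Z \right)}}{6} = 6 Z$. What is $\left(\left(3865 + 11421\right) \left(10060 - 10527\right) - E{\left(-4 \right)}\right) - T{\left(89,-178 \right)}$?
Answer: $-7138500$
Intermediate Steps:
$E{\left(Z \right)} = - 36 Z$ ($E{\left(Z \right)} = - 6 \cdot 6 Z = - 36 Z$)
$T{\left(o,c \right)} = -28 + c$ ($T{\left(o,c \right)} = c - 28 = -28 + c$)
$\left(\left(3865 + 11421\right) \left(10060 - 10527\right) - E{\left(-4 \right)}\right) - T{\left(89,-178 \right)} = \left(\left(3865 + 11421\right) \left(10060 - 10527\right) - \left(-36\right) \left(-4\right)\right) - \left(-28 - 178\right) = \left(15286 \left(-467\right) - 144\right) - -206 = \left(-7138562 - 144\right) + 206 = -7138706 + 206 = -7138500$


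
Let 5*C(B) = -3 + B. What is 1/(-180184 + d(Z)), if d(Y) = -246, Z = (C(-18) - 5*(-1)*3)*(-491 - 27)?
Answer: -1/180430 ≈ -5.5423e-6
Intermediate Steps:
C(B) = -⅗ + B/5 (C(B) = (-3 + B)/5 = -⅗ + B/5)
Z = -27972/5 (Z = ((-⅗ + (⅕)*(-18)) - 5*(-1)*3)*(-491 - 27) = ((-⅗ - 18/5) + 5*3)*(-518) = (-21/5 + 15)*(-518) = (54/5)*(-518) = -27972/5 ≈ -5594.4)
1/(-180184 + d(Z)) = 1/(-180184 - 246) = 1/(-180430) = -1/180430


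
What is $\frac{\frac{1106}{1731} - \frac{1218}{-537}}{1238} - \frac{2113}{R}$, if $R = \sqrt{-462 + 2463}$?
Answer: $\frac{450380}{191796531} - \frac{2113 \sqrt{2001}}{2001} \approx -47.234$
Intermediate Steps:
$R = \sqrt{2001} \approx 44.733$
$\frac{\frac{1106}{1731} - \frac{1218}{-537}}{1238} - \frac{2113}{R} = \frac{\frac{1106}{1731} - \frac{1218}{-537}}{1238} - \frac{2113}{\sqrt{2001}} = \left(1106 \cdot \frac{1}{1731} - - \frac{406}{179}\right) \frac{1}{1238} - 2113 \frac{\sqrt{2001}}{2001} = \left(\frac{1106}{1731} + \frac{406}{179}\right) \frac{1}{1238} - \frac{2113 \sqrt{2001}}{2001} = \frac{900760}{309849} \cdot \frac{1}{1238} - \frac{2113 \sqrt{2001}}{2001} = \frac{450380}{191796531} - \frac{2113 \sqrt{2001}}{2001}$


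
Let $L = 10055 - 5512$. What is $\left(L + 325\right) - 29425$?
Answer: $-24557$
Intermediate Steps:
$L = 4543$ ($L = 10055 - 5512 = 4543$)
$\left(L + 325\right) - 29425 = \left(4543 + 325\right) - 29425 = 4868 - 29425 = -24557$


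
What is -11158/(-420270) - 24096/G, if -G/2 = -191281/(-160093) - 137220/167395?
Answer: 13569334001630613313/422435295551445 ≈ 32122.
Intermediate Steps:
G = -4020608614/5359753547 (G = -2*(-191281/(-160093) - 137220/167395) = -2*(-191281*(-1/160093) - 137220*1/167395) = -2*(191281/160093 - 27444/33479) = -2*2010304307/5359753547 = -4020608614/5359753547 ≈ -0.75015)
-11158/(-420270) - 24096/G = -11158/(-420270) - 24096/(-4020608614/5359753547) = -11158*(-1/420270) - 24096*(-5359753547/4020608614) = 5579/210135 + 64574310734256/2010304307 = 13569334001630613313/422435295551445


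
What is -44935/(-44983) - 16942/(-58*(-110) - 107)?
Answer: -480224731/282178359 ≈ -1.7018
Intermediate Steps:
-44935/(-44983) - 16942/(-58*(-110) - 107) = -44935*(-1/44983) - 16942/(6380 - 107) = 44935/44983 - 16942/6273 = -480224731/282178359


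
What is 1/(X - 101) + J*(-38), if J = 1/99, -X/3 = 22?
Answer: -6445/16533 ≈ -0.38983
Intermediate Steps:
X = -66 (X = -3*22 = -66)
J = 1/99 ≈ 0.010101
1/(X - 101) + J*(-38) = 1/(-66 - 101) + (1/99)*(-38) = 1/(-167) - 38/99 = -1/167 - 38/99 = -6445/16533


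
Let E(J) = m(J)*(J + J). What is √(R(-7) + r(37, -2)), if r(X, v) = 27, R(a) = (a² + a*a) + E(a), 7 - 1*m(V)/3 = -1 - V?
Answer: √83 ≈ 9.1104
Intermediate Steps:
m(V) = 24 + 3*V (m(V) = 21 - 3*(-1 - V) = 21 + (3 + 3*V) = 24 + 3*V)
E(J) = 2*J*(24 + 3*J) (E(J) = (24 + 3*J)*(J + J) = (24 + 3*J)*(2*J) = 2*J*(24 + 3*J))
R(a) = 2*a² + 6*a*(8 + a) (R(a) = (a² + a*a) + 6*a*(8 + a) = (a² + a²) + 6*a*(8 + a) = 2*a² + 6*a*(8 + a))
√(R(-7) + r(37, -2)) = √(8*(-7)*(6 - 7) + 27) = √(8*(-7)*(-1) + 27) = √(56 + 27) = √83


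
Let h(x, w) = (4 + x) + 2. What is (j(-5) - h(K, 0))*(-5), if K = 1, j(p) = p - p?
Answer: 35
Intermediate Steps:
j(p) = 0
h(x, w) = 6 + x
(j(-5) - h(K, 0))*(-5) = (0 - (6 + 1))*(-5) = (0 - 1*7)*(-5) = (0 - 7)*(-5) = -7*(-5) = 35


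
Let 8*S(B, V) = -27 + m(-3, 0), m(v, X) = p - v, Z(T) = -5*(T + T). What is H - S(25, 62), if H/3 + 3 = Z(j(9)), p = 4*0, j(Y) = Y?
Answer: -276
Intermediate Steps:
p = 0
Z(T) = -10*T
m(v, X) = -v (m(v, X) = 0 - v = -v)
S(B, V) = -3 (S(B, V) = (-27 - 1*(-3))/8 = (-27 + 3)/8 = (⅛)*(-24) = -3)
H = -279 (H = -9 + 3*(-10*9) = -9 + 3*(-90) = -9 - 270 = -279)
H - S(25, 62) = -279 - 1*(-3) = -279 + 3 = -276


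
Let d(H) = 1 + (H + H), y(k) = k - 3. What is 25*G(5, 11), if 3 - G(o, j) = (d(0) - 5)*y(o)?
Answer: 275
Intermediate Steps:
y(k) = -3 + k
d(H) = 1 + 2*H
G(o, j) = -9 + 4*o (G(o, j) = 3 - ((1 + 2*0) - 5)*(-3 + o) = 3 - ((1 + 0) - 5)*(-3 + o) = 3 - (1 - 5)*(-3 + o) = 3 - (-4)*(-3 + o) = 3 - (12 - 4*o) = 3 + (-12 + 4*o) = -9 + 4*o)
25*G(5, 11) = 25*(-9 + 4*5) = 25*(-9 + 20) = 25*11 = 275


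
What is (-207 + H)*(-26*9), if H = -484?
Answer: 161694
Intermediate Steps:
(-207 + H)*(-26*9) = (-207 - 484)*(-26*9) = -691*(-234) = 161694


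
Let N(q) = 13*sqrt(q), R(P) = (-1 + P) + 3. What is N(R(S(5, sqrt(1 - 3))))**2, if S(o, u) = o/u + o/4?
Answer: 2197/4 - 845*I*sqrt(2)/2 ≈ 549.25 - 597.5*I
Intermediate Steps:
S(o, u) = o/4 + o/u (S(o, u) = o/u + o*(1/4) = o/u + o/4 = o/4 + o/u)
R(P) = 2 + P
N(R(S(5, sqrt(1 - 3))))**2 = (13*sqrt(2 + ((1/4)*5 + 5/(sqrt(1 - 3)))))**2 = (13*sqrt(2 + (5/4 + 5/(sqrt(-2)))))**2 = (13*sqrt(2 + (5/4 + 5/((I*sqrt(2))))))**2 = (13*sqrt(2 + (5/4 + 5*(-I*sqrt(2)/2))))**2 = (13*sqrt(2 + (5/4 - 5*I*sqrt(2)/2)))**2 = (13*sqrt(13/4 - 5*I*sqrt(2)/2))**2 = 2197/4 - 845*I*sqrt(2)/2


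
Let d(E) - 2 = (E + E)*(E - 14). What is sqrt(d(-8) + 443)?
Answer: sqrt(797) ≈ 28.231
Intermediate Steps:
d(E) = 2 + 2*E*(-14 + E) (d(E) = 2 + (E + E)*(E - 14) = 2 + (2*E)*(-14 + E) = 2 + 2*E*(-14 + E))
sqrt(d(-8) + 443) = sqrt((2 - 28*(-8) + 2*(-8)**2) + 443) = sqrt((2 + 224 + 2*64) + 443) = sqrt((2 + 224 + 128) + 443) = sqrt(354 + 443) = sqrt(797)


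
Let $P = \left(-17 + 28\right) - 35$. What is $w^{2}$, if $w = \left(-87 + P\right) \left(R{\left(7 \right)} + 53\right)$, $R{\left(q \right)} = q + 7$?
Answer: $55308969$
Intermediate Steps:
$R{\left(q \right)} = 7 + q$
$P = -24$ ($P = 11 - 35 = -24$)
$w = -7437$ ($w = \left(-87 - 24\right) \left(\left(7 + 7\right) + 53\right) = - 111 \left(14 + 53\right) = \left(-111\right) 67 = -7437$)
$w^{2} = \left(-7437\right)^{2} = 55308969$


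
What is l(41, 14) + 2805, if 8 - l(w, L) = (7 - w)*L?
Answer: 3289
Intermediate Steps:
l(w, L) = 8 - L*(7 - w) (l(w, L) = 8 - (7 - w)*L = 8 - L*(7 - w))
l(41, 14) + 2805 = (8 - 7*14 + 14*41) + 2805 = (8 - 98 + 574) + 2805 = 484 + 2805 = 3289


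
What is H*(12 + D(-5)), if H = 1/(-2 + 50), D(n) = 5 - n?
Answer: 11/24 ≈ 0.45833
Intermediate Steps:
H = 1/48 ≈ 0.020833
H*(12 + D(-5)) = (12 + (5 - 1*(-5)))/48 = (12 + (5 + 5))/48 = (12 + 10)/48 = (1/48)*22 = 11/24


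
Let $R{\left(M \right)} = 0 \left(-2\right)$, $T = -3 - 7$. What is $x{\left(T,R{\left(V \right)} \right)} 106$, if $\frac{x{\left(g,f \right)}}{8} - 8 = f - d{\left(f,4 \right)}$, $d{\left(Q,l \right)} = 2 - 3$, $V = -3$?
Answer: $7632$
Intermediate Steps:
$d{\left(Q,l \right)} = -1$ ($d{\left(Q,l \right)} = 2 - 3 = -1$)
$T = -10$
$R{\left(M \right)} = 0$
$x{\left(g,f \right)} = 72 + 8 f$ ($x{\left(g,f \right)} = 64 + 8 \left(f - -1\right) = 64 + 8 \left(f + 1\right) = 64 + 8 \left(1 + f\right) = 64 + \left(8 + 8 f\right) = 72 + 8 f$)
$x{\left(T,R{\left(V \right)} \right)} 106 = \left(72 + 8 \cdot 0\right) 106 = \left(72 + 0\right) 106 = 72 \cdot 106 = 7632$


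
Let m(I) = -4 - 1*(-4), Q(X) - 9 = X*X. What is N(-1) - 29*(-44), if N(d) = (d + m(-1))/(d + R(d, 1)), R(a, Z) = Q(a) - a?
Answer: 12759/10 ≈ 1275.9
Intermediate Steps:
Q(X) = 9 + X² (Q(X) = 9 + X*X = 9 + X²)
m(I) = 0 (m(I) = -4 + 4 = 0)
R(a, Z) = 9 + a² - a (R(a, Z) = (9 + a²) - a = 9 + a² - a)
N(d) = d/(9 + d²) (N(d) = (d + 0)/(d + (9 + d² - d)) = d/(9 + d²))
N(-1) - 29*(-44) = -1/(9 + (-1)²) - 29*(-44) = -1/(9 + 1) + 1276 = -1/10 + 1276 = -1*⅒ + 1276 = -⅒ + 1276 = 12759/10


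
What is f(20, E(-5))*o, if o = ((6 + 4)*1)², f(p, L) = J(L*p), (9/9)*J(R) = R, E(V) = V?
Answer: -10000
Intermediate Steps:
J(R) = R
f(p, L) = L*p
o = 100 (o = (10*1)² = 10² = 100)
f(20, E(-5))*o = -5*20*100 = -100*100 = -10000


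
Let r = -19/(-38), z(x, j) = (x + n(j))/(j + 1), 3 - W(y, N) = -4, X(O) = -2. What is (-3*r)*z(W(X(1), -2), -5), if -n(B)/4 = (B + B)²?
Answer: -1179/8 ≈ -147.38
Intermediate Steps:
n(B) = -16*B² (n(B) = -4*(B + B)² = -4*4*B² = -16*B²)
W(y, N) = 7 (W(y, N) = 3 - 1*(-4) = 3 + 4 = 7)
z(x, j) = (x - 16*j²)/(1 + j) (z(x, j) = (x - 16*j²)/(j + 1) = (x - 16*j²)/(1 + j))
r = ½ (r = -19*(-1/38) = ½ ≈ 0.50000)
(-3*r)*z(W(X(1), -2), -5) = (-3*½)*((7 - 16*(-5)²)/(1 - 5)) = -3*(7 - 16*25)/(2*(-4)) = -(-3)*(7 - 400)/8 = -(-3)*(-393)/8 = -3/2*393/4 = -1179/8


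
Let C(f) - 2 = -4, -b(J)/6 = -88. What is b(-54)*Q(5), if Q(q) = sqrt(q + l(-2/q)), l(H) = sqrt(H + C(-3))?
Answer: 528*sqrt(125 + 10*I*sqrt(15))/5 ≈ 1194.4 + 180.8*I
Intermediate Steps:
b(J) = 528 (b(J) = -6*(-88) = 528)
C(f) = -2 (C(f) = 2 - 4 = -2)
l(H) = sqrt(-2 + H) (l(H) = sqrt(H - 2) = sqrt(-2 + H))
Q(q) = sqrt(q + sqrt(-2 - 2/q))
b(-54)*Q(5) = 528*sqrt(5 + sqrt(2)*sqrt((-1 - 1*5)/5)) = 528*sqrt(5 + sqrt(2)*sqrt((-1 - 5)/5)) = 528*sqrt(5 + sqrt(2)*sqrt((1/5)*(-6))) = 528*sqrt(5 + sqrt(2)*sqrt(-6/5)) = 528*sqrt(5 + sqrt(2)*(I*sqrt(30)/5)) = 528*sqrt(5 + 2*I*sqrt(15)/5)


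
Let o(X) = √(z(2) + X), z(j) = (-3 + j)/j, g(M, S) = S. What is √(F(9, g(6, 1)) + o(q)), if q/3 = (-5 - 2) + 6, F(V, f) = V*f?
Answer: √(36 + 2*I*√14)/2 ≈ 3.016 + 0.31015*I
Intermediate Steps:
z(j) = (-3 + j)/j
q = -3 (q = 3*((-5 - 2) + 6) = 3*(-7 + 6) = 3*(-1) = -3)
o(X) = √(-½ + X) (o(X) = √((-3 + 2)/2 + X) = √((½)*(-1) + X) = √(-½ + X))
√(F(9, g(6, 1)) + o(q)) = √(9*1 + √(-2 + 4*(-3))/2) = √(9 + √(-2 - 12)/2) = √(9 + √(-14)/2) = √(9 + (I*√14)/2) = √(9 + I*√14/2)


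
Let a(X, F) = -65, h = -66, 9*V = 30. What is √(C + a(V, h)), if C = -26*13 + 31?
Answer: 2*I*√93 ≈ 19.287*I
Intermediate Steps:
V = 10/3 (V = (⅑)*30 = 10/3 ≈ 3.3333)
C = -307 (C = -338 + 31 = -307)
√(C + a(V, h)) = √(-307 - 65) = √(-372) = 2*I*√93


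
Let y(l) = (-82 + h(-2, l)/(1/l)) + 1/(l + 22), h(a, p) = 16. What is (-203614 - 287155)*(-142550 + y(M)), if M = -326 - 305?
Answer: 45647088700457/609 ≈ 7.4954e+10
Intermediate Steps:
M = -631
y(l) = -82 + 1/(22 + l) + 16*l (y(l) = (-82 + 16/(1/l)) + 1/(l + 22) = (-82 + 16*l) + 1/(22 + l) = -82 + 1/(22 + l) + 16*l)
(-203614 - 287155)*(-142550 + y(M)) = (-203614 - 287155)*(-142550 + (-1803 + 16*(-631)**2 + 270*(-631))/(22 - 631)) = -490769*(-142550 + (-1803 + 16*398161 - 170370)/(-609)) = -490769*(-142550 - (-1803 + 6370576 - 170370)/609) = -490769*(-142550 - 1/609*6198403) = -490769*(-142550 - 6198403/609) = -490769*(-93011353/609) = 45647088700457/609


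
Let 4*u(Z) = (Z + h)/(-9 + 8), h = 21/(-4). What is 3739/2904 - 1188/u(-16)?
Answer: -54881417/246840 ≈ -222.34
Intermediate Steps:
h = -21/4 (h = 21*(-¼) = -21/4 ≈ -5.2500)
u(Z) = 21/16 - Z/4 (u(Z) = ((Z - 21/4)/(-9 + 8))/4 = ((-21/4 + Z)/(-1))/4 = ((-21/4 + Z)*(-1))/4 = (21/4 - Z)/4 = 21/16 - Z/4)
3739/2904 - 1188/u(-16) = 3739/2904 - 1188/(21/16 - ¼*(-16)) = 3739*(1/2904) - 1188/(21/16 + 4) = 3739/2904 - 1188/85/16 = 3739/2904 - 1188*16/85 = 3739/2904 - 19008/85 = -54881417/246840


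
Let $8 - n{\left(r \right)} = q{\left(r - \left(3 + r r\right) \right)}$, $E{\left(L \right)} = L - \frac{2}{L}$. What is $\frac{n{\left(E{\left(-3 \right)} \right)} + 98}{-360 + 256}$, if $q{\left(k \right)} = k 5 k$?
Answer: $\frac{38459}{8424} \approx 4.5654$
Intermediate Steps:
$q{\left(k \right)} = 5 k^{2}$ ($q{\left(k \right)} = 5 k k = 5 k^{2}$)
$n{\left(r \right)} = 8 - 5 \left(-3 + r - r^{2}\right)^{2}$ ($n{\left(r \right)} = 8 - 5 \left(r - \left(3 + r r\right)\right)^{2} = 8 - 5 \left(r - \left(3 + r^{2}\right)\right)^{2} = 8 - 5 \left(-3 + r - r^{2}\right)^{2}$)
$\frac{n{\left(E{\left(-3 \right)} \right)} + 98}{-360 + 256} = \frac{\left(8 - 5 \left(3 + \left(-3 - \frac{2}{-3}\right)^{2} - \left(-3 - \frac{2}{-3}\right)\right)^{2}\right) + 98}{-360 + 256} = \frac{\left(8 - 5 \left(3 + \left(-3 - - \frac{2}{3}\right)^{2} - \left(-3 - - \frac{2}{3}\right)\right)^{2}\right) + 98}{-104} = \left(\left(8 - 5 \left(3 + \left(-3 + \frac{2}{3}\right)^{2} - \left(-3 + \frac{2}{3}\right)\right)^{2}\right) + 98\right) \left(- \frac{1}{104}\right) = \left(\left(8 - 5 \left(3 + \left(- \frac{7}{3}\right)^{2} - - \frac{7}{3}\right)^{2}\right) + 98\right) \left(- \frac{1}{104}\right) = \left(\left(8 - 5 \left(3 + \frac{49}{9} + \frac{7}{3}\right)^{2}\right) + 98\right) \left(- \frac{1}{104}\right) = \left(\left(8 - 5 \left(\frac{97}{9}\right)^{2}\right) + 98\right) \left(- \frac{1}{104}\right) = \left(\left(8 - \frac{47045}{81}\right) + 98\right) \left(- \frac{1}{104}\right) = \left(- \frac{46397}{81} + 98\right) \left(- \frac{1}{104}\right) = \left(- \frac{38459}{81}\right) \left(- \frac{1}{104}\right) = \frac{38459}{8424}$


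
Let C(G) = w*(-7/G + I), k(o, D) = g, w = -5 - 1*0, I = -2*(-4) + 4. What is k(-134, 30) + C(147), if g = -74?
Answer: -2809/21 ≈ -133.76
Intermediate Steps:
I = 12 (I = 8 + 4 = 12)
w = -5 (w = -5 + 0 = -5)
k(o, D) = -74
C(G) = -60 + 35/G (C(G) = -5*(-7/G + 12) = -5*(12 - 7/G) = -60 + 35/G)
k(-134, 30) + C(147) = -74 + (-60 + 35/147) = -74 + (-60 + 35*(1/147)) = -74 + (-60 + 5/21) = -74 - 1255/21 = -2809/21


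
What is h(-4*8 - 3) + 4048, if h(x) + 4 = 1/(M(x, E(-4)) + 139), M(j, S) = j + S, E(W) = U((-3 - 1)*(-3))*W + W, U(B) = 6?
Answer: 307345/76 ≈ 4044.0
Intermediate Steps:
E(W) = 7*W (E(W) = 6*W + W = 7*W)
M(j, S) = S + j
h(x) = -4 + 1/(111 + x) (h(x) = -4 + 1/((7*(-4) + x) + 139) = -4 + 1/((-28 + x) + 139) = -4 + 1/(111 + x))
h(-4*8 - 3) + 4048 = (-443 - 4*(-4*8 - 3))/(111 + (-4*8 - 3)) + 4048 = (-443 - 4*(-32 - 3))/(111 + (-32 - 3)) + 4048 = (-443 - 4*(-35))/(111 - 35) + 4048 = (-443 + 140)/76 + 4048 = (1/76)*(-303) + 4048 = -303/76 + 4048 = 307345/76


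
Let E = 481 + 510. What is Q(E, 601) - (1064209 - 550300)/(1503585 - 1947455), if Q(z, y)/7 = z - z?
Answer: 513909/443870 ≈ 1.1578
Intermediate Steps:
E = 991
Q(z, y) = 0 (Q(z, y) = 7*(z - z) = 7*0 = 0)
Q(E, 601) - (1064209 - 550300)/(1503585 - 1947455) = 0 - (1064209 - 550300)/(1503585 - 1947455) = 0 - 513909/(-443870) = 0 - 513909*(-1)/443870 = 0 - 1*(-513909/443870) = 0 + 513909/443870 = 513909/443870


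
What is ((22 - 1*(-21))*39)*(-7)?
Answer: -11739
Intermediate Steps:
((22 - 1*(-21))*39)*(-7) = ((22 + 21)*39)*(-7) = (43*39)*(-7) = 1677*(-7) = -11739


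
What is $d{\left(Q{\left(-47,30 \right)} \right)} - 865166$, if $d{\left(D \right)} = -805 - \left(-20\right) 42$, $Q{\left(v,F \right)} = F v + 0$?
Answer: $-865131$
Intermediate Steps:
$Q{\left(v,F \right)} = F v$
$d{\left(D \right)} = 35$ ($d{\left(D \right)} = -805 - -840 = -805 + 840 = 35$)
$d{\left(Q{\left(-47,30 \right)} \right)} - 865166 = 35 - 865166 = -865131$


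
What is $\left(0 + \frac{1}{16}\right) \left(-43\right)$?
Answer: $- \frac{43}{16} \approx -2.6875$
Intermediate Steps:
$\left(0 + \frac{1}{16}\right) \left(-43\right) = \frac{1}{16} \left(-43\right) = - \frac{43}{16}$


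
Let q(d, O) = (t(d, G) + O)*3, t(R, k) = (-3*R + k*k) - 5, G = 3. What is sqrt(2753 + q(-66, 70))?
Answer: sqrt(3569) ≈ 59.741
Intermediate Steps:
t(R, k) = -5 + k**2 - 3*R (t(R, k) = (-3*R + k**2) - 5 = (k**2 - 3*R) - 5 = -5 + k**2 - 3*R)
q(d, O) = 12 - 9*d + 3*O (q(d, O) = ((-5 + 3**2 - 3*d) + O)*3 = ((-5 + 9 - 3*d) + O)*3 = ((4 - 3*d) + O)*3 = (4 + O - 3*d)*3 = 12 - 9*d + 3*O)
sqrt(2753 + q(-66, 70)) = sqrt(2753 + (12 - 9*(-66) + 3*70)) = sqrt(2753 + (12 + 594 + 210)) = sqrt(2753 + 816) = sqrt(3569)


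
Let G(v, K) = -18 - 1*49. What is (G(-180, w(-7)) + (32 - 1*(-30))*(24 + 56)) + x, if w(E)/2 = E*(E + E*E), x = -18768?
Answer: -13875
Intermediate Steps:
w(E) = 2*E*(E + E²) (w(E) = 2*(E*(E + E*E)) = 2*(E*(E + E²)) = 2*E*(E + E²))
G(v, K) = -67 (G(v, K) = -18 - 49 = -67)
(G(-180, w(-7)) + (32 - 1*(-30))*(24 + 56)) + x = (-67 + (32 - 1*(-30))*(24 + 56)) - 18768 = (-67 + (32 + 30)*80) - 18768 = (-67 + 62*80) - 18768 = (-67 + 4960) - 18768 = 4893 - 18768 = -13875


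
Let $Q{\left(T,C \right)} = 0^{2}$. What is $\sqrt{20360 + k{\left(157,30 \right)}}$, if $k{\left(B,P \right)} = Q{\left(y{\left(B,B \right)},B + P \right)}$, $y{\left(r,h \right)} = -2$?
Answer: $2 \sqrt{5090} \approx 142.69$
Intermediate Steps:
$Q{\left(T,C \right)} = 0$
$k{\left(B,P \right)} = 0$
$\sqrt{20360 + k{\left(157,30 \right)}} = \sqrt{20360 + 0} = \sqrt{20360} = 2 \sqrt{5090}$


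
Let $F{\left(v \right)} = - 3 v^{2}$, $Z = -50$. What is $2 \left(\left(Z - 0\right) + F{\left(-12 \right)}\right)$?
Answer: $-964$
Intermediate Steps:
$2 \left(\left(Z - 0\right) + F{\left(-12 \right)}\right) = 2 \left(\left(-50 - 0\right) - 3 \left(-12\right)^{2}\right) = 2 \left(\left(-50 + 0\right) - 432\right) = 2 \left(-50 - 432\right) = 2 \left(-482\right) = -964$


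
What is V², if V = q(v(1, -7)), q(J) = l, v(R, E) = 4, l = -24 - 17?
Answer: 1681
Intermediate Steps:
l = -41
q(J) = -41
V = -41
V² = (-41)² = 1681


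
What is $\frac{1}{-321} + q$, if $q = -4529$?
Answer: $- \frac{1453810}{321} \approx -4529.0$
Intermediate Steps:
$\frac{1}{-321} + q = \frac{1}{-321} - 4529 = - \frac{1}{321} - 4529 = - \frac{1453810}{321}$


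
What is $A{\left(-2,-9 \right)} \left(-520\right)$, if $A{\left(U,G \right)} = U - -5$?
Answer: $-1560$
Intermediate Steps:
$A{\left(U,G \right)} = 5 + U$ ($A{\left(U,G \right)} = U + 5 = 5 + U$)
$A{\left(-2,-9 \right)} \left(-520\right) = \left(5 - 2\right) \left(-520\right) = 3 \left(-520\right) = -1560$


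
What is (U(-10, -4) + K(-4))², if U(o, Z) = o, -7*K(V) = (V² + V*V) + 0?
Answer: 10404/49 ≈ 212.33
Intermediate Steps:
K(V) = -2*V²/7 (K(V) = -((V² + V*V) + 0)/7 = -((V² + V²) + 0)/7 = -(2*V² + 0)/7 = -2*V²/7)
(U(-10, -4) + K(-4))² = (-10 - 2/7*(-4)²)² = (-10 - 2/7*16)² = (-10 - 32/7)² = (-102/7)² = 10404/49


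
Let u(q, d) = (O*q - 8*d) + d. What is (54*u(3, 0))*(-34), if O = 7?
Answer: -38556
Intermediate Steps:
u(q, d) = -7*d + 7*q (u(q, d) = (7*q - 8*d) + d = (-8*d + 7*q) + d = -7*d + 7*q)
(54*u(3, 0))*(-34) = (54*(-7*0 + 7*3))*(-34) = (54*(0 + 21))*(-34) = (54*21)*(-34) = 1134*(-34) = -38556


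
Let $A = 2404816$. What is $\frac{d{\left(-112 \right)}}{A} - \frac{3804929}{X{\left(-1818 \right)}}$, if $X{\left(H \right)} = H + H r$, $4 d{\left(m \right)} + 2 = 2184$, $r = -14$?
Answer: $- \frac{9150141245717}{56835421344} \approx -160.99$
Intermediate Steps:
$d{\left(m \right)} = \frac{1091}{2}$ ($d{\left(m \right)} = - \frac{1}{2} + \frac{1}{4} \cdot 2184 = - \frac{1}{2} + 546 = \frac{1091}{2}$)
$X{\left(H \right)} = - 13 H$ ($X{\left(H \right)} = H + H \left(-14\right) = H - 14 H = - 13 H$)
$\frac{d{\left(-112 \right)}}{A} - \frac{3804929}{X{\left(-1818 \right)}} = \frac{1091}{2 \cdot 2404816} - \frac{3804929}{\left(-13\right) \left(-1818\right)} = \frac{1091}{2} \cdot \frac{1}{2404816} - \frac{3804929}{23634} = \frac{1091}{4809632} - \frac{3804929}{23634} = - \frac{9150141245717}{56835421344}$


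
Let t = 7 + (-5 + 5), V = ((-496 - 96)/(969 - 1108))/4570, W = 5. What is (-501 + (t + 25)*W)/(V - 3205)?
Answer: 108306715/1017955779 ≈ 0.10640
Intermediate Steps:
V = 296/317615 (V = -592/(-139)*(1/4570) = -592*(-1/139)*(1/4570) = (592/139)*(1/4570) = 296/317615 ≈ 0.00093195)
t = 7 (t = 7 + 0 = 7)
(-501 + (t + 25)*W)/(V - 3205) = (-501 + (7 + 25)*5)/(296/317615 - 3205) = (-501 + 32*5)/(-1017955779/317615) = (-501 + 160)*(-317615/1017955779) = -341*(-317615/1017955779) = 108306715/1017955779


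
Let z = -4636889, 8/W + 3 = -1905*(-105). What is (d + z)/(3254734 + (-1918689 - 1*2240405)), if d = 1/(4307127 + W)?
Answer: 998693334588317239/194781092251364180 ≈ 5.1273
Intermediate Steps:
W = 4/100011 (W = 8/(-3 - 1905*(-105)) = 8/(-3 + 200025) = 8/200022 = 8*(1/200022) = 4/100011 ≈ 3.9996e-5)
d = 100011/430760078401 (d = 1/(4307127 + 4/100011) = 1/(430760078401/100011) = 100011/430760078401 ≈ 2.3217e-7)
(d + z)/(3254734 + (-1918689 - 1*2240405)) = (100011/430760078401 - 4636889)/(3254734 + (-1918689 - 1*2240405)) = -1997386669176634478/(430760078401*(3254734 + (-1918689 - 2240405))) = -1997386669176634478/(430760078401*(3254734 - 4159094)) = -1997386669176634478/430760078401/(-904360) = -1997386669176634478/430760078401*(-1/904360) = 998693334588317239/194781092251364180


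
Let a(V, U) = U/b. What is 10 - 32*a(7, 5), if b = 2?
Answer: -70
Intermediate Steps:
a(V, U) = U/2
10 - 32*a(7, 5) = 10 - 16*5 = 10 - 32*5/2 = 10 - 80 = -70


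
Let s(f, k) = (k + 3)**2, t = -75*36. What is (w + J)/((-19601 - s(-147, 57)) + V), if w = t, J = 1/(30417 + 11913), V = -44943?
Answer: 114290999/2884535520 ≈ 0.039622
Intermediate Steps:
t = -2700
J = 1/42330 ≈ 2.3624e-5
s(f, k) = (3 + k)**2
w = -2700
(w + J)/((-19601 - s(-147, 57)) + V) = (-2700 + 1/42330)/((-19601 - (3 + 57)**2) - 44943) = -114290999/(42330*((-19601 - 1*60**2) - 44943)) = -114290999/(42330*((-19601 - 1*3600) - 44943)) = -114290999/(42330*((-19601 - 3600) - 44943)) = -114290999/(42330*(-23201 - 44943)) = -114290999/42330/(-68144) = -114290999/42330*(-1/68144) = 114290999/2884535520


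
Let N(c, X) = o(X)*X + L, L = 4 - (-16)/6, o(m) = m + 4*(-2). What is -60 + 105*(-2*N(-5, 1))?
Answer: 10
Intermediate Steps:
o(m) = -8 + m (o(m) = m - 8 = -8 + m)
L = 20/3 (L = 4 - (-16)/6 = 4 - 4*(-2/3) = 4 + 8/3 = 20/3 ≈ 6.6667)
N(c, X) = 20/3 + X*(-8 + X) (N(c, X) = (-8 + X)*X + 20/3 = X*(-8 + X) + 20/3 = 20/3 + X*(-8 + X))
-60 + 105*(-2*N(-5, 1)) = -60 + 105*(-2*(20/3 + 1*(-8 + 1))) = -60 + 105*(-2*(20/3 + 1*(-7))) = -60 + 105*(-2*(20/3 - 7)) = -60 + 105*(-(-2)/3) = -60 + 105*(-2*(-1/3)) = -60 + 105*(2/3) = -60 + 70 = 10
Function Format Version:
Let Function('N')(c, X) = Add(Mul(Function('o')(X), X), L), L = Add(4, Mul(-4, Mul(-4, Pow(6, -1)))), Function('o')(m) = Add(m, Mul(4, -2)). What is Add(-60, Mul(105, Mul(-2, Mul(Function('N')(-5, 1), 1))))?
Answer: 10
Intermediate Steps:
Function('o')(m) = Add(-8, m) (Function('o')(m) = Add(m, -8) = Add(-8, m))
L = Rational(20, 3) (L = Add(4, Mul(-4, Mul(-4, Rational(1, 6)))) = Add(4, Mul(-4, Rational(-2, 3))) = Add(4, Rational(8, 3)) = Rational(20, 3) ≈ 6.6667)
Function('N')(c, X) = Add(Rational(20, 3), Mul(X, Add(-8, X))) (Function('N')(c, X) = Add(Mul(Add(-8, X), X), Rational(20, 3)) = Add(Mul(X, Add(-8, X)), Rational(20, 3)) = Add(Rational(20, 3), Mul(X, Add(-8, X))))
Add(-60, Mul(105, Mul(-2, Mul(Function('N')(-5, 1), 1)))) = Add(-60, Mul(105, Mul(-2, Mul(Add(Rational(20, 3), Mul(1, Add(-8, 1))), 1)))) = Add(-60, Mul(105, Mul(-2, Mul(Add(Rational(20, 3), Mul(1, -7)), 1)))) = Add(-60, Mul(105, Mul(-2, Mul(Add(Rational(20, 3), -7), 1)))) = Add(-60, Mul(105, Mul(-2, Mul(Rational(-1, 3), 1)))) = Add(-60, Mul(105, Mul(-2, Rational(-1, 3)))) = Add(-60, Mul(105, Rational(2, 3))) = Add(-60, 70) = 10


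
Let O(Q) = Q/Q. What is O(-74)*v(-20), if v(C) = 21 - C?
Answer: 41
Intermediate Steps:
O(Q) = 1
O(-74)*v(-20) = 1*(21 - 1*(-20)) = 1*(21 + 20) = 1*41 = 41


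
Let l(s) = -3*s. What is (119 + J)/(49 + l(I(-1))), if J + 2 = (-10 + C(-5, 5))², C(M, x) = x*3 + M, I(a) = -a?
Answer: 117/46 ≈ 2.5435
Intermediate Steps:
C(M, x) = M + 3*x (C(M, x) = 3*x + M = M + 3*x)
J = -2 (J = -2 + (-10 + (-5 + 3*5))² = -2 + (-10 + (-5 + 15))² = -2 + (-10 + 10)² = -2 + 0² = -2 + 0 = -2)
(119 + J)/(49 + l(I(-1))) = (119 - 2)/(49 - (-3)*(-1)) = 117/(49 - 3*1) = 117/(49 - 3) = 117/46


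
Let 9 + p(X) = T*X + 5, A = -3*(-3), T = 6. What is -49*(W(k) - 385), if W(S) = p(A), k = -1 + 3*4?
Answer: 16415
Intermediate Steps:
k = 11 (k = -1 + 12 = 11)
A = 9
p(X) = -4 + 6*X (p(X) = -9 + (6*X + 5) = -9 + (5 + 6*X) = -4 + 6*X)
W(S) = 50 (W(S) = -4 + 6*9 = -4 + 54 = 50)
-49*(W(k) - 385) = -49*(50 - 385) = -49*(-335) = 16415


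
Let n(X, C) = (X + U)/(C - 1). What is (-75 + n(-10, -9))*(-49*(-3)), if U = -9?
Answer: -107457/10 ≈ -10746.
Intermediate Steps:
n(X, C) = (-9 + X)/(-1 + C) (n(X, C) = (X - 9)/(C - 1) = (-9 + X)/(-1 + C))
(-75 + n(-10, -9))*(-49*(-3)) = (-75 + (-9 - 10)/(-1 - 9))*(-49*(-3)) = (-75 - 19/(-10))*147 = (-75 - 1/10*(-19))*147 = (-75 + 19/10)*147 = -731/10*147 = -107457/10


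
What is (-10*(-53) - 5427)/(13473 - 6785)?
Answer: -4897/6688 ≈ -0.73221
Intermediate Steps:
(-10*(-53) - 5427)/(13473 - 6785) = (530 - 5427)/6688 = -4897*1/6688 = -4897/6688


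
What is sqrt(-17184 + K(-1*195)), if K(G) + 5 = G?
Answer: 2*I*sqrt(4346) ≈ 131.85*I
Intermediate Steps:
K(G) = -5 + G
sqrt(-17184 + K(-1*195)) = sqrt(-17184 + (-5 - 1*195)) = sqrt(-17184 + (-5 - 195)) = sqrt(-17184 - 200) = sqrt(-17384) = 2*I*sqrt(4346)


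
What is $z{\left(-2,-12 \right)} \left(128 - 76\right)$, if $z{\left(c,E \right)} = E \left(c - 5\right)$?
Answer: $4368$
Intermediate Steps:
$z{\left(c,E \right)} = E \left(-5 + c\right)$
$z{\left(-2,-12 \right)} \left(128 - 76\right) = - 12 \left(-5 - 2\right) \left(128 - 76\right) = \left(-12\right) \left(-7\right) 52 = 84 \cdot 52 = 4368$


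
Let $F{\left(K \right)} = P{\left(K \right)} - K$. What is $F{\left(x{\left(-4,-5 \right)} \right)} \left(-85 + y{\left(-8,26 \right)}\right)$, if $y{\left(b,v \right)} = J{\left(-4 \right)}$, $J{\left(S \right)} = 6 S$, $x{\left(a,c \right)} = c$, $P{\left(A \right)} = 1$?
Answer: $-654$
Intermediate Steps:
$F{\left(K \right)} = 1 - K$
$y{\left(b,v \right)} = -24$ ($y{\left(b,v \right)} = 6 \left(-4\right) = -24$)
$F{\left(x{\left(-4,-5 \right)} \right)} \left(-85 + y{\left(-8,26 \right)}\right) = \left(1 - -5\right) \left(-85 - 24\right) = \left(1 + 5\right) \left(-109\right) = 6 \left(-109\right) = -654$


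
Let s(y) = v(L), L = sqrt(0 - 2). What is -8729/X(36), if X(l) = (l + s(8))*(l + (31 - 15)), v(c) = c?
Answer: -78561/16874 + 8729*I*sqrt(2)/67496 ≈ -4.6557 + 0.18289*I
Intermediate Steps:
L = I*sqrt(2) (L = sqrt(-2) = I*sqrt(2) ≈ 1.4142*I)
s(y) = I*sqrt(2)
X(l) = (16 + l)*(l + I*sqrt(2)) (X(l) = (l + I*sqrt(2))*(l + (31 - 15)) = (l + I*sqrt(2))*(l + 16) = (l + I*sqrt(2))*(16 + l) = (16 + l)*(l + I*sqrt(2)))
-8729/X(36) = -8729/(36**2 + 16*36 + 16*I*sqrt(2) + I*36*sqrt(2)) = -8729/(1296 + 576 + 16*I*sqrt(2) + 36*I*sqrt(2)) = -8729/(1872 + 52*I*sqrt(2))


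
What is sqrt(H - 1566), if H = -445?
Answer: I*sqrt(2011) ≈ 44.844*I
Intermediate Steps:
sqrt(H - 1566) = sqrt(-445 - 1566) = sqrt(-2011) = I*sqrt(2011)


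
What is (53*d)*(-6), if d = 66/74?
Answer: -10494/37 ≈ -283.62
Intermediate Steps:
d = 33/37 (d = 66*(1/74) = 33/37 ≈ 0.89189)
(53*d)*(-6) = (53*(33/37))*(-6) = (1749/37)*(-6) = -10494/37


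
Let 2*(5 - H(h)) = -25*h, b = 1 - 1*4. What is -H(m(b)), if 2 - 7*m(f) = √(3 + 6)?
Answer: -45/14 ≈ -3.2143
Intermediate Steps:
b = -3 (b = 1 - 4 = -3)
m(f) = -⅐ (m(f) = 2/7 - √(3 + 6)/7 = 2/7 - √9/7 = 2/7 - ⅐*3 = 2/7 - 3/7 = -⅐)
H(h) = 5 + 25*h/2 (H(h) = 5 - (-25)*h/2 = 5 + 25*h/2)
-H(m(b)) = -(5 + (25/2)*(-⅐)) = -(5 - 25/14) = -1*45/14 = -45/14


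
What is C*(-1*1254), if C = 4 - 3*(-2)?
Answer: -12540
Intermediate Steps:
C = 10 (C = 4 + 6 = 10)
C*(-1*1254) = 10*(-1*1254) = 10*(-1254) = -12540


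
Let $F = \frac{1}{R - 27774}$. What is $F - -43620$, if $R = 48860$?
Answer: $\frac{919771321}{21086} \approx 43620.0$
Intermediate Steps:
$F = \frac{1}{21086}$ ($F = \frac{1}{48860 - 27774} = \frac{1}{21086} \approx 4.7425 \cdot 10^{-5}$)
$F - -43620 = \frac{1}{21086} - -43620 = \frac{1}{21086} + 43620 = \frac{919771321}{21086}$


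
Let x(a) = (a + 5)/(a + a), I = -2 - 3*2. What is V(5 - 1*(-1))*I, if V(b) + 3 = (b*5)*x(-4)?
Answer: 54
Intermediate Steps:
I = -8 (I = -2 - 6 = -8)
x(a) = (5 + a)/(2*a) (x(a) = (5 + a)/((2*a)) = (5 + a)*(1/(2*a)) = (5 + a)/(2*a))
V(b) = -3 - 5*b/8 (V(b) = -3 + (b*5)*((½)*(5 - 4)/(-4)) = -3 + (5*b)*((½)*(-¼)*1) = -3 + (5*b)*(-⅛) = -3 - 5*b/8)
V(5 - 1*(-1))*I = (-3 - 5*(5 - 1*(-1))/8)*(-8) = (-3 - 5*(5 + 1)/8)*(-8) = (-3 - 5/8*6)*(-8) = (-3 - 15/4)*(-8) = -27/4*(-8) = 54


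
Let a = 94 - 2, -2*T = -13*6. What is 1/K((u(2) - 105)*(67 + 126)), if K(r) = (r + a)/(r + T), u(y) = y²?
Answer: 19454/19401 ≈ 1.0027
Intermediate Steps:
T = 39 (T = -(-13)*6/2 = -½*(-78) = 39)
a = 92
K(r) = (92 + r)/(39 + r) (K(r) = (r + 92)/(r + 39) = (92 + r)/(39 + r))
1/K((u(2) - 105)*(67 + 126)) = 1/((92 + (2² - 105)*(67 + 126))/(39 + (2² - 105)*(67 + 126))) = 1/((92 + (4 - 105)*193)/(39 + (4 - 105)*193)) = 1/((92 - 101*193)/(39 - 101*193)) = 1/((92 - 19493)/(39 - 19493)) = 1/(-19401/(-19454)) = 1/(-1/19454*(-19401)) = 1/(19401/19454) = 19454/19401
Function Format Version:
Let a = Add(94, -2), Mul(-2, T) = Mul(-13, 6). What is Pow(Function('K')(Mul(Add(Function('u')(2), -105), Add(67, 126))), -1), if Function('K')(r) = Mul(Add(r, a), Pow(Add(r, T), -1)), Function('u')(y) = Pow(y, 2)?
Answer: Rational(19454, 19401) ≈ 1.0027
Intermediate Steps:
T = 39 (T = Mul(Rational(-1, 2), Mul(-13, 6)) = Mul(Rational(-1, 2), -78) = 39)
a = 92
Function('K')(r) = Mul(Pow(Add(39, r), -1), Add(92, r)) (Function('K')(r) = Mul(Add(r, 92), Pow(Add(r, 39), -1)) = Mul(Add(92, r), Pow(Add(39, r), -1)) = Mul(Pow(Add(39, r), -1), Add(92, r)))
Pow(Function('K')(Mul(Add(Function('u')(2), -105), Add(67, 126))), -1) = Pow(Mul(Pow(Add(39, Mul(Add(Pow(2, 2), -105), Add(67, 126))), -1), Add(92, Mul(Add(Pow(2, 2), -105), Add(67, 126)))), -1) = Pow(Mul(Pow(Add(39, Mul(Add(4, -105), 193)), -1), Add(92, Mul(Add(4, -105), 193))), -1) = Pow(Mul(Pow(Add(39, Mul(-101, 193)), -1), Add(92, Mul(-101, 193))), -1) = Pow(Mul(Pow(Add(39, -19493), -1), Add(92, -19493)), -1) = Pow(Mul(Pow(-19454, -1), -19401), -1) = Pow(Mul(Rational(-1, 19454), -19401), -1) = Pow(Rational(19401, 19454), -1) = Rational(19454, 19401)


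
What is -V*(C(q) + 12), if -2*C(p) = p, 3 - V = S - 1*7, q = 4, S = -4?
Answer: -140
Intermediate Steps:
V = 14 (V = 3 - (-4 - 1*7) = 3 - (-4 - 7) = 3 - 1*(-11) = 3 + 11 = 14)
C(p) = -p/2
-V*(C(q) + 12) = -14*(-1/2*4 + 12) = -14*(-2 + 12) = -14*10 = -1*140 = -140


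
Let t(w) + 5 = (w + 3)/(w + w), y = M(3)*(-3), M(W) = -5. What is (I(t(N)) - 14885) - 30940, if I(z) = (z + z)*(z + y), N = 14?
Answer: -17999931/392 ≈ -45918.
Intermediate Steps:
y = 15 (y = -5*(-3) = 15)
t(w) = -5 + (3 + w)/(2*w) (t(w) = -5 + (w + 3)/(w + w) = -5 + (3 + w)/((2*w)) = -5 + (3 + w)*(1/(2*w)) = -5 + (3 + w)/(2*w))
I(z) = 2*z*(15 + z) (I(z) = (z + z)*(z + 15) = (2*z)*(15 + z) = 2*z*(15 + z))
(I(t(N)) - 14885) - 30940 = (2*((3/2)*(1 - 3*14)/14)*(15 + (3/2)*(1 - 3*14)/14) - 14885) - 30940 = (2*((3/2)*(1/14)*(1 - 42))*(15 + (3/2)*(1/14)*(1 - 42)) - 14885) - 30940 = (2*((3/2)*(1/14)*(-41))*(15 + (3/2)*(1/14)*(-41)) - 14885) - 30940 = (2*(-123/28)*(15 - 123/28) - 14885) - 30940 = (2*(-123/28)*(297/28) - 14885) - 30940 = (-36531/392 - 14885) - 30940 = -5871451/392 - 30940 = -17999931/392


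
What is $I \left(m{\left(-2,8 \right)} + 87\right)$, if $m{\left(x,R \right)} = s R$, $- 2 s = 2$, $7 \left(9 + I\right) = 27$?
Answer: $- \frac{2844}{7} \approx -406.29$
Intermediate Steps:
$I = - \frac{36}{7}$ ($I = -9 + \frac{1}{7} \cdot 27 = -9 + \frac{27}{7} = - \frac{36}{7} \approx -5.1429$)
$s = -1$ ($s = \left(- \frac{1}{2}\right) 2 = -1$)
$m{\left(x,R \right)} = - R$
$I \left(m{\left(-2,8 \right)} + 87\right) = - \frac{36 \left(\left(-1\right) 8 + 87\right)}{7} = - \frac{36 \left(-8 + 87\right)}{7} = \left(- \frac{36}{7}\right) 79 = - \frac{2844}{7}$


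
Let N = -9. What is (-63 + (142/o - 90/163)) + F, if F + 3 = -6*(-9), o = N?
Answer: -41560/1467 ≈ -28.330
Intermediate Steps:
o = -9
F = 51 (F = -3 - 6*(-9) = -3 + 54 = 51)
(-63 + (142/o - 90/163)) + F = (-63 + (142/(-9) - 90/163)) + 51 = (-63 + (142*(-⅑) - 90*1/163)) + 51 = (-63 + (-142/9 - 90/163)) + 51 = (-63 - 23956/1467) + 51 = -116377/1467 + 51 = -41560/1467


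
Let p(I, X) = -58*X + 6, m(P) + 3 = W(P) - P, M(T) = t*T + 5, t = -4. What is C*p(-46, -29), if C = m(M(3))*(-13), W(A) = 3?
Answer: -153608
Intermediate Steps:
M(T) = 5 - 4*T (M(T) = -4*T + 5 = 5 - 4*T)
m(P) = -P (m(P) = -3 + (3 - P) = -P)
p(I, X) = 6 - 58*X
C = -91 (C = -(5 - 4*3)*(-13) = -(5 - 12)*(-13) = -1*(-7)*(-13) = 7*(-13) = -91)
C*p(-46, -29) = -91*(6 - 58*(-29)) = -91*(6 + 1682) = -91*1688 = -153608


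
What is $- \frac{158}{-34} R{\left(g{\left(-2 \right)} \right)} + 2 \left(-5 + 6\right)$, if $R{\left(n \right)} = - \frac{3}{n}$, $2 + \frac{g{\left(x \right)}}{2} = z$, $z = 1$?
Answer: $\frac{305}{34} \approx 8.9706$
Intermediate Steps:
$g{\left(x \right)} = -2$ ($g{\left(x \right)} = -4 + 2 \cdot 1 = -4 + 2 = -2$)
$- \frac{158}{-34} R{\left(g{\left(-2 \right)} \right)} + 2 \left(-5 + 6\right) = - \frac{158}{-34} \left(- \frac{3}{-2}\right) + 2 \left(-5 + 6\right) = \left(-158\right) \left(- \frac{1}{34}\right) \left(\left(-3\right) \left(- \frac{1}{2}\right)\right) + 2 \cdot 1 = \frac{79}{17} \cdot \frac{3}{2} + 2 = \frac{237}{34} + 2 = \frac{305}{34}$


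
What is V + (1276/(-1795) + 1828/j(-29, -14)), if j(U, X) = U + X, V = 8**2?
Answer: 1603712/77185 ≈ 20.777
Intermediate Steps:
V = 64
V + (1276/(-1795) + 1828/j(-29, -14)) = 64 + (1276/(-1795) + 1828/(-29 - 14)) = 64 + (1276*(-1/1795) + 1828/(-43)) = 64 + (-1276/1795 + 1828*(-1/43)) = 64 + (-1276/1795 - 1828/43) = 64 - 3336128/77185 = 1603712/77185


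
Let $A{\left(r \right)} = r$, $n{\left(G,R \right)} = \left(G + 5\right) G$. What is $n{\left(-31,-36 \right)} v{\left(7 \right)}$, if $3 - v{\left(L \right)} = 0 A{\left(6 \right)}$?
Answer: $2418$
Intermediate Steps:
$n{\left(G,R \right)} = G \left(5 + G\right)$ ($n{\left(G,R \right)} = \left(5 + G\right) G = G \left(5 + G\right)$)
$v{\left(L \right)} = 3$ ($v{\left(L \right)} = 3 - 0 \cdot 6 = 3 - 0 = 3 + 0 = 3$)
$n{\left(-31,-36 \right)} v{\left(7 \right)} = - 31 \left(5 - 31\right) 3 = \left(-31\right) \left(-26\right) 3 = 806 \cdot 3 = 2418$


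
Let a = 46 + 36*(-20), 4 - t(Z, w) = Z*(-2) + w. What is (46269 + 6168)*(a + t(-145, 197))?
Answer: -60669609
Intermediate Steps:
t(Z, w) = 4 - w + 2*Z (t(Z, w) = 4 - (Z*(-2) + w) = 4 - (-2*Z + w) = 4 - (w - 2*Z) = 4 + (-w + 2*Z) = 4 - w + 2*Z)
a = -674 (a = 46 - 720 = -674)
(46269 + 6168)*(a + t(-145, 197)) = (46269 + 6168)*(-674 + (4 - 1*197 + 2*(-145))) = 52437*(-674 + (4 - 197 - 290)) = 52437*(-674 - 483) = 52437*(-1157) = -60669609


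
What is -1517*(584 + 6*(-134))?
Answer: 333740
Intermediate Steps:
-1517*(584 + 6*(-134)) = -1517*(584 - 804) = -1517*(-220) = 333740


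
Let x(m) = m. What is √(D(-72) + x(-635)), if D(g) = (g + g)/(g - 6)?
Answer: I*√107003/13 ≈ 25.163*I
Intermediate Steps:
D(g) = 2*g/(-6 + g) (D(g) = (2*g)/(-6 + g) = 2*g/(-6 + g))
√(D(-72) + x(-635)) = √(2*(-72)/(-6 - 72) - 635) = √(2*(-72)/(-78) - 635) = √(2*(-72)*(-1/78) - 635) = √(24/13 - 635) = √(-8231/13) = I*√107003/13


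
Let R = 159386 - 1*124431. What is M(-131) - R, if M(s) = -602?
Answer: -35557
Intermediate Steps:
R = 34955 (R = 159386 - 124431 = 34955)
M(-131) - R = -602 - 1*34955 = -602 - 34955 = -35557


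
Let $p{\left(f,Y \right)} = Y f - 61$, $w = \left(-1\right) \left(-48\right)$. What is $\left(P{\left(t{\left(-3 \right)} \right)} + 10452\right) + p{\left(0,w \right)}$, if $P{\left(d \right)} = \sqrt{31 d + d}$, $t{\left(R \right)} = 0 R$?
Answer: $10391$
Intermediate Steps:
$w = 48$
$p{\left(f,Y \right)} = -61 + Y f$
$t{\left(R \right)} = 0$
$P{\left(d \right)} = 4 \sqrt{2} \sqrt{d}$ ($P{\left(d \right)} = \sqrt{32 d} = 4 \sqrt{2} \sqrt{d}$)
$\left(P{\left(t{\left(-3 \right)} \right)} + 10452\right) + p{\left(0,w \right)} = \left(4 \sqrt{2} \sqrt{0} + 10452\right) + \left(-61 + 48 \cdot 0\right) = \left(4 \sqrt{2} \cdot 0 + 10452\right) + \left(-61 + 0\right) = \left(0 + 10452\right) - 61 = 10452 - 61 = 10391$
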